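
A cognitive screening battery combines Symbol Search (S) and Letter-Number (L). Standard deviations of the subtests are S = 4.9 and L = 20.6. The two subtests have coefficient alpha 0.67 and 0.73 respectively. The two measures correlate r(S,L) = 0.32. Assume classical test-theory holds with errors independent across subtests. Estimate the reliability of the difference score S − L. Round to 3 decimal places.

0.681

Var(S−L) = 4.9² + 20.6² − 2·4.9·20.6·0.32 = 448.37 − 64.6016 = 383.768.
Because errors are independent across components, Cov(Tᵢ,Tⱼ) = Cov(Xᵢ,Xⱼ); the off-diagonal part of the true-score variance is the same as above.
True-score variance = [4.9²·0.67 + 20.6²·0.73] − 64.6016 = 325.87 − 64.6016 = 261.268.
Reliability = 261.268 / 383.768 = 0.681.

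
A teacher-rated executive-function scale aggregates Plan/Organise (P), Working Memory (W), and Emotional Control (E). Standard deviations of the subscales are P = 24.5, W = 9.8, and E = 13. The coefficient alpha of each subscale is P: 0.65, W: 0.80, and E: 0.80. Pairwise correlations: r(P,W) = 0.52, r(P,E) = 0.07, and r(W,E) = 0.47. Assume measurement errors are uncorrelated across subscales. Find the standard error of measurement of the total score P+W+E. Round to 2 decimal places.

16.22

Var(total) = 865.29 + 414.05 = 1279.34.
True-score variance = 602.195 + 414.05 = 1016.24, so reliability = 0.7944.
Error variance = 1279.34 − 1016.24 = 263.096; SEM = √263.096 = 16.22.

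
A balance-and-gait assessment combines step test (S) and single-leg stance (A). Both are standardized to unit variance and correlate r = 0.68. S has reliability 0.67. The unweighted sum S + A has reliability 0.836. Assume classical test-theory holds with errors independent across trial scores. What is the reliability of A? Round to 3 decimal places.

Var(S+A) = 2 + 2·0.68 = 3.360.
True-score variance = ρ_S + ρ_A + 2·0.68, so 0.836 = (0.67 + ρ_A + 1.36) / 3.360.
ρ_A = 0.836·3.360 − 0.67 − 1.36 = 0.779.

0.779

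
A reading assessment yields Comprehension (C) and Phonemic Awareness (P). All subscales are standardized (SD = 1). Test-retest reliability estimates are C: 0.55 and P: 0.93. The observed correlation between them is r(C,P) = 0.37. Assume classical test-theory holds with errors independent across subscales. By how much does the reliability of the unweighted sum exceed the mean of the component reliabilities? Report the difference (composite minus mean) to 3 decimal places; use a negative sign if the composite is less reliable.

Var(sum) = 2 + 0.74 = 2.74; true-score variance = 1.48 + 0.74 = 2.22; composite reliability = 0.8102.
Mean component reliability = 0.7400.
Difference = 0.8102 − 0.7400 = 0.070.

0.070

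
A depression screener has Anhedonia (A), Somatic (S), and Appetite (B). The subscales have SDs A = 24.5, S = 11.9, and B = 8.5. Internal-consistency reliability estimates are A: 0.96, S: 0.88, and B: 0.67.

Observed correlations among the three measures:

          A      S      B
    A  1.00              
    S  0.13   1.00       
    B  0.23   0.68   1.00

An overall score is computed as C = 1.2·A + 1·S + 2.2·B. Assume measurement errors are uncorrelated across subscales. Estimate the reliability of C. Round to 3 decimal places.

Var(C) = 1.2²·24.5² + 11.9² + 2.2²·8.5² + 2·[1.2·24.5·11.9·0.13 + 2.64·24.5·8.5·0.23 + 2.2·11.9·8.5·0.68] = 1355.66 + 646.503 = 2002.16.
Under uncorrelated errors the observed covariances equal the true-score covariances, so only the own-variance terms attenuate.
True-score variance = [1.2²·24.5²·0.96 + 11.9²·0.88 + 2.2²·8.5²·0.67] + 646.503 = 1188.69 + 646.503 = 1835.2.
Reliability = 1835.2 / 2002.16 = 0.917.

0.917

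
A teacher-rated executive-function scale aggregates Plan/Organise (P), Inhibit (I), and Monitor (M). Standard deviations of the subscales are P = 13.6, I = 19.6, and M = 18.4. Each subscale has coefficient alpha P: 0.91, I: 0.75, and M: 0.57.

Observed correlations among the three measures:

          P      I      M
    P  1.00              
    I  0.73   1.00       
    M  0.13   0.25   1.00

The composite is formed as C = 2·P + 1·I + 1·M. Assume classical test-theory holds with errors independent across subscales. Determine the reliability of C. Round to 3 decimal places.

0.879

Var(C) = 2²·13.6² + 19.6² + 18.4² + 2·[2·13.6·19.6·0.73 + 2·13.6·18.4·0.13 + 19.6·18.4·0.25] = 1462.56 + 1088.8 = 2551.36.
Because errors are independent across components, Cov(Tᵢ,Tⱼ) = Cov(Xᵢ,Xⱼ); the off-diagonal part of the true-score variance is the same as above.
True-score variance = [2²·13.6²·0.91 + 19.6²·0.75 + 18.4²·0.57] + 1088.8 = 1154.35 + 1088.8 = 2243.15.
Reliability = 2243.15 / 2551.36 = 0.879.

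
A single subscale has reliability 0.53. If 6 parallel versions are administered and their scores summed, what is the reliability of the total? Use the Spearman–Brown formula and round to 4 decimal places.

0.8712

ρ_k = kρ / (1 + (k−1)ρ) = 6·0.53 / (1 + 5·0.53) = 3.180 / 3.650 = 0.8712.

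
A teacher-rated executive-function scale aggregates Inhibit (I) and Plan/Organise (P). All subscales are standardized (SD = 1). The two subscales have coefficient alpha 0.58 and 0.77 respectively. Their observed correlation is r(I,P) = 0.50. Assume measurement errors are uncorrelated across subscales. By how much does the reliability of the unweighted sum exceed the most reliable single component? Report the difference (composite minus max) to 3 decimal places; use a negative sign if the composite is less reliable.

Var(sum) = 2 + 1 = 3; true-score variance = 1.35 + 1 = 2.35; composite reliability = 0.7833.
Max component reliability = 0.7700.
Difference = 0.7833 − 0.7700 = 0.013.

0.013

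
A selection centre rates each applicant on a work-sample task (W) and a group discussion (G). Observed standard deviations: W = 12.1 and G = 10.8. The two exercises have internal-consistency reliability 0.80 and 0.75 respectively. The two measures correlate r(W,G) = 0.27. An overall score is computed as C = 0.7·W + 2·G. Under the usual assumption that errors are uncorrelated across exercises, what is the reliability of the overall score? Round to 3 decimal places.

Var(C) = 0.7²·12.1² + 2²·10.8² + 2·[1.4·12.1·10.8·0.27] = 538.301 + 98.7941 = 637.095.
Because errors are independent across components, Cov(Tᵢ,Tⱼ) = Cov(Xᵢ,Xⱼ); the off-diagonal part of the true-score variance is the same as above.
True-score variance = [0.7²·12.1²·0.80 + 2²·10.8²·0.75] + 98.7941 = 407.313 + 98.7941 = 506.107.
Reliability = 506.107 / 637.095 = 0.794.

0.794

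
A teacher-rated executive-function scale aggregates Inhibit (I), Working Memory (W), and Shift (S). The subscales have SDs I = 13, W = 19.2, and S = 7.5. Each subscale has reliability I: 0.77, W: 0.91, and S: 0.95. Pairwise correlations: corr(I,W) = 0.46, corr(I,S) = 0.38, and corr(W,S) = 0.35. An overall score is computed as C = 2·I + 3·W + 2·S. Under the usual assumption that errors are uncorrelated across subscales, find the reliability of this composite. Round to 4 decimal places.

0.9284

Var(C) = 2²·13² + 3²·19.2² + 2²·7.5² + 2·[6·13·19.2·0.46 + 4·13·7.5·0.38 + 6·19.2·7.5·0.35] = 4218.76 + 2278.99 = 6497.75.
Under uncorrelated errors the observed covariances equal the true-score covariances, so only the own-variance terms attenuate.
True-score variance = [2²·13²·0.77 + 3²·19.2²·0.91 + 2²·7.5²·0.95] + 2278.99 = 3753.43 + 2278.99 = 6032.42.
Reliability = 6032.42 / 6497.75 = 0.9284.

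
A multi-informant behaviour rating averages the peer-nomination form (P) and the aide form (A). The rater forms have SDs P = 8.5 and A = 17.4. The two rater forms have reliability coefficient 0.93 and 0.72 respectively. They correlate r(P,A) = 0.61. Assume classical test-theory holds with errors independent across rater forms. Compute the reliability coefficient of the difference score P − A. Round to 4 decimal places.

Var(P−A) = 8.5² + 17.4² − 2·8.5·17.4·0.61 = 375.01 − 180.438 = 194.572.
Because errors are independent across components, Cov(Tᵢ,Tⱼ) = Cov(Xᵢ,Xⱼ); the off-diagonal part of the true-score variance is the same as above.
True-score variance = [8.5²·0.93 + 17.4²·0.72] − 180.438 = 285.18 − 180.438 = 104.742.
Reliability = 104.742 / 194.572 = 0.5383.

0.5383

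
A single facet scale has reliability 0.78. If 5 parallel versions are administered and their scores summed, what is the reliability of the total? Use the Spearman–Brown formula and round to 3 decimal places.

ρ_k = kρ / (1 + (k−1)ρ) = 5·0.78 / (1 + 4·0.78) = 3.900 / 4.120 = 0.947.

0.947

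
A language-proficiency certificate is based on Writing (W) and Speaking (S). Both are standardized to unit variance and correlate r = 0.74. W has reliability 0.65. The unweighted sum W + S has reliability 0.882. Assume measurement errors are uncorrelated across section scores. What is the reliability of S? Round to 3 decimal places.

Var(W+S) = 2 + 2·0.74 = 3.480.
True-score variance = ρ_W + ρ_S + 2·0.74, so 0.882 = (0.65 + ρ_S + 1.48) / 3.480.
ρ_S = 0.882·3.480 − 0.65 − 1.48 = 0.939.

0.939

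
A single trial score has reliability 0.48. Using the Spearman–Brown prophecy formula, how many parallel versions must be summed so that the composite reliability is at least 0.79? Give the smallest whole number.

k ≥ ρ*(1−ρ₁)/(ρ₁(1−ρ*)) = 0.79·0.52 / (0.48·0.21) = 4.075.
Smallest integer k = 5.

5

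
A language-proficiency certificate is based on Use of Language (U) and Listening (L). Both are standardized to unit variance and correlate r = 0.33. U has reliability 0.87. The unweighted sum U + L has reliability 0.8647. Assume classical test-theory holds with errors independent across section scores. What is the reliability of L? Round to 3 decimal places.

Var(U+L) = 2 + 2·0.33 = 2.660.
True-score variance = ρ_U + ρ_L + 2·0.33, so 0.8647 = (0.87 + ρ_L + 0.66) / 2.660.
ρ_L = 0.8647·2.660 − 0.87 − 0.66 = 0.770.

0.770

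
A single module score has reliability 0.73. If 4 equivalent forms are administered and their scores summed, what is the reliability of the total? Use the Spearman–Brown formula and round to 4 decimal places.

ρ_k = kρ / (1 + (k−1)ρ) = 4·0.73 / (1 + 3·0.73) = 2.920 / 3.190 = 0.9154.

0.9154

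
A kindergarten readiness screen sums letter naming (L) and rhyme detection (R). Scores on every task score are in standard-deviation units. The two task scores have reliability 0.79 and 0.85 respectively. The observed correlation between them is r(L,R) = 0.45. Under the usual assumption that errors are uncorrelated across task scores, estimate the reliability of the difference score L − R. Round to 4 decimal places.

0.6727

Var(L−R) = 1 + 1 − 2·0.45 = 2 − 0.9 = 1.1.
Because errors are independent across components, Cov(Tᵢ,Tⱼ) = Cov(Xᵢ,Xⱼ); the off-diagonal part of the true-score variance is the same as above.
True-score variance = [0.79 + 0.85] − 0.9 = 1.64 − 0.9 = 0.74.
Reliability = 0.74 / 1.1 = 0.6727.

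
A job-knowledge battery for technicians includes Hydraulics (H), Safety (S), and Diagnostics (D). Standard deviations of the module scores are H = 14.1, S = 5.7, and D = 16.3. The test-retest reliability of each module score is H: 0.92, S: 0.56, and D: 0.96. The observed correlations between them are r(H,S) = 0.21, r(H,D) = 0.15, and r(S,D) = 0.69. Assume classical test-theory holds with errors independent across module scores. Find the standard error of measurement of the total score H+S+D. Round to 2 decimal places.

Var(total) = 496.99 + 230.92 = 727.91.
True-score variance = 456.162 + 230.92 = 687.082, so reliability = 0.9439.
Error variance = 727.91 − 687.082 = 40.828; SEM = √40.828 = 6.39.

6.39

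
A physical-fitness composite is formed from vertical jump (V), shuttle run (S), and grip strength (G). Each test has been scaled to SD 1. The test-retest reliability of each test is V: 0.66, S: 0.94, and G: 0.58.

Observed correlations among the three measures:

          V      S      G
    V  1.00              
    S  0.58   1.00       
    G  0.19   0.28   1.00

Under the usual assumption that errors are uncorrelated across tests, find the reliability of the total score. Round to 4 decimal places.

Var(V+S+G) = 3 + 2·[0.58 + 0.19 + 0.28] = 3 + 2.1 = 5.1.
With uncorrelated errors the cross-covariances are all true-score covariance, so they carry over unchanged; only the diagonal terms shrink to ρᵢσᵢ².
True-score variance = [0.66 + 0.94 + 0.58] + 2.1 = 2.18 + 2.1 = 4.28.
Reliability = 4.28 / 5.1 = 0.8392.

0.8392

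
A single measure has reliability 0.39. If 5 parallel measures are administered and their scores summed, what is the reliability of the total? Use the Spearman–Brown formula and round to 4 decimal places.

0.7617

ρ_k = kρ / (1 + (k−1)ρ) = 5·0.39 / (1 + 4·0.39) = 1.950 / 2.560 = 0.7617.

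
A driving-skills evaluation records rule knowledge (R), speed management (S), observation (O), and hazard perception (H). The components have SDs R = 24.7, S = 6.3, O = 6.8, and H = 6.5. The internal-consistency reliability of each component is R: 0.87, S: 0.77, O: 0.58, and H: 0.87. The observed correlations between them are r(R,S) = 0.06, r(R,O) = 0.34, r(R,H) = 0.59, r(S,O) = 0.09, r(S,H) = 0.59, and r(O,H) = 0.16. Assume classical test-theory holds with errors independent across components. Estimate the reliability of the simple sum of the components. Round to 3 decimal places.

0.900

Var(R+S+O+H) = 24.7² + 6.3² + 6.8² + 6.5² + 2·[24.7·6.3·0.06 + 24.7·6.8·0.34 + 24.7·6.5·0.59 + 6.3·6.8·0.09 + 6.3·6.5·0.59 + 6.8·6.5·0.16] = 738.27 + 392.511 = 1130.78.
Under uncorrelated errors the observed covariances equal the true-score covariances, so only the own-variance terms attenuate.
True-score variance = [24.7²·0.87 + 6.3²·0.77 + 6.8²·0.58 + 6.5²·0.87] + 392.511 = 624.916 + 392.511 = 1017.43.
Reliability = 1017.43 / 1130.78 = 0.900.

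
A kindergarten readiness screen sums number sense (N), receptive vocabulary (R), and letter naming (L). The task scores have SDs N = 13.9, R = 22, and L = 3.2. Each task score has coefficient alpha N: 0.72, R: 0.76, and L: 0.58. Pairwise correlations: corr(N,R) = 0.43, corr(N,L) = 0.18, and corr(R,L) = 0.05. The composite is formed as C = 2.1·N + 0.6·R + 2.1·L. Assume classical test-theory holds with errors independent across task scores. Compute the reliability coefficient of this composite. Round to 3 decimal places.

0.798

Var(C) = 2.1²·13.9² + 0.6²·22² + 2.1²·3.2² + 2·[1.26·13.9·22·0.43 + 4.41·13.9·3.2·0.18 + 1.26·22·3.2·0.05] = 1071.45 + 410.852 = 1482.31.
With uncorrelated errors the cross-covariances are all true-score covariance, so they carry over unchanged; only the diagonal terms shrink to ρᵢσᵢ².
True-score variance = [2.1²·13.9²·0.72 + 0.6²·22²·0.76 + 2.1²·3.2²·0.58] + 410.852 = 772.095 + 410.852 = 1182.95.
Reliability = 1182.95 / 1482.31 = 0.798.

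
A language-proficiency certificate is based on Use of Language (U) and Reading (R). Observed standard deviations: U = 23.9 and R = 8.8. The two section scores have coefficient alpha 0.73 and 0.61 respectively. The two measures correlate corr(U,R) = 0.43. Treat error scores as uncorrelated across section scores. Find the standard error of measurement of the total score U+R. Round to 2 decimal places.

13.58

Var(total) = 648.65 + 180.875 = 829.525.
True-score variance = 464.222 + 180.875 = 645.097, so reliability = 0.7777.
Error variance = 829.525 − 645.097 = 184.428; SEM = √184.428 = 13.58.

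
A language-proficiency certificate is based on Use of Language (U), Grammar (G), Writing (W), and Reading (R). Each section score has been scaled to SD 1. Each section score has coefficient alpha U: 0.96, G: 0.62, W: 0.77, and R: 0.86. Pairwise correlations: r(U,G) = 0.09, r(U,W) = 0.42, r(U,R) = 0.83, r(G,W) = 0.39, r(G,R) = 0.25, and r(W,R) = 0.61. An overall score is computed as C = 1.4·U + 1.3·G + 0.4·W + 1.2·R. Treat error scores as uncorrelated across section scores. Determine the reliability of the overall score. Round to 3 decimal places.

Var(C) = 1.4² + 1.3² + 0.4² + 1.2² + 2·[1.82·0.09 + 0.56·0.42 + 1.68·0.83 + 0.52·0.39 + 1.56·0.25 + 0.48·0.61] = 5.25 + 5.358 = 10.608.
With uncorrelated errors the cross-covariances are all true-score covariance, so they carry over unchanged; only the diagonal terms shrink to ρᵢσᵢ².
True-score variance = [1.4²·0.96 + 1.3²·0.62 + 0.4²·0.77 + 1.2²·0.86] + 5.358 = 4.291 + 5.358 = 9.649.
Reliability = 9.649 / 10.608 = 0.910.

0.910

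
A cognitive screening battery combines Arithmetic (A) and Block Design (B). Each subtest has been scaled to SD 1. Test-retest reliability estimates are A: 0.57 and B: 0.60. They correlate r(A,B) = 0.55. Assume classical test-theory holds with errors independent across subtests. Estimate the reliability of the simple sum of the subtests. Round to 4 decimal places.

Var(A+B) = 2 + 2·[0.55] = 2 + 1.1 = 3.1.
With uncorrelated errors the cross-covariances are all true-score covariance, so they carry over unchanged; only the diagonal terms shrink to ρᵢσᵢ².
True-score variance = [0.57 + 0.60] + 1.1 = 1.17 + 1.1 = 2.27.
Reliability = 2.27 / 3.1 = 0.7323.

0.7323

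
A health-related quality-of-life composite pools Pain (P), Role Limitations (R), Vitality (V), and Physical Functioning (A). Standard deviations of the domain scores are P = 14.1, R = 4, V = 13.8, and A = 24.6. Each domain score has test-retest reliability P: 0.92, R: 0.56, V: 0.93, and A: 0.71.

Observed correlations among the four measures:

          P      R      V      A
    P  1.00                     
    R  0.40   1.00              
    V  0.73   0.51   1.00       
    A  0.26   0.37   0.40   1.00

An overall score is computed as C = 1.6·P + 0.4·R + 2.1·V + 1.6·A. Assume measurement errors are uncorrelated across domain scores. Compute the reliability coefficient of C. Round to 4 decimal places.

Var(C) = 1.6²·14.1² + 0.4²·4² + 2.1²·13.8² + 1.6²·24.6² + 2·[0.64·14.1·4·0.40 + 3.36·14.1·13.8·0.73 + 2.56·14.1·24.6·0.26 + 0.84·4·13.8·0.51 + 0.64·4·24.6·0.37 + 3.36·13.8·24.6·0.40] = 2900.56 + 2451.57 = 5352.13.
Because errors are independent across components, Cov(Tᵢ,Tⱼ) = Cov(Xᵢ,Xⱼ); the off-diagonal part of the true-score variance is the same as above.
True-score variance = [1.6²·14.1²·0.92 + 0.4²·4²·0.56 + 2.1²·13.8²·0.93 + 1.6²·24.6²·0.71] + 2451.57 = 2350.66 + 2451.57 = 4802.23.
Reliability = 4802.23 / 5352.13 = 0.8973.

0.8973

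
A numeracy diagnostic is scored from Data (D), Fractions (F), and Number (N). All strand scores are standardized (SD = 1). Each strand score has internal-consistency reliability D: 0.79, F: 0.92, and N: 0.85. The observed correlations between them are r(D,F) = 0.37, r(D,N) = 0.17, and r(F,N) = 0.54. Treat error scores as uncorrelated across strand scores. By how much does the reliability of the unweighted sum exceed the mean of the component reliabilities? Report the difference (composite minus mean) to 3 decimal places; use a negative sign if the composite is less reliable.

0.061

Var(sum) = 3 + 2.16 = 5.16; true-score variance = 2.56 + 2.16 = 4.72; composite reliability = 0.9147.
Mean component reliability = 0.8533.
Difference = 0.9147 − 0.8533 = 0.061.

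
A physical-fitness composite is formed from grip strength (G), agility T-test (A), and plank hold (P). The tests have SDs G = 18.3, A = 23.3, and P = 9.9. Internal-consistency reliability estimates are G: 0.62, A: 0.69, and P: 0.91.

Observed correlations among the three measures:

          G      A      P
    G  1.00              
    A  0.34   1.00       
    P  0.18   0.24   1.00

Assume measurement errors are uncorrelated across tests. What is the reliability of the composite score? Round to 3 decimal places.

Var(G+A+P) = 18.3² + 23.3² + 9.9² + 2·[18.3·23.3·0.34 + 18.3·9.9·0.18 + 23.3·9.9·0.24] = 975.79 + 465.888 = 1441.68.
Because errors are independent across components, Cov(Tᵢ,Tⱼ) = Cov(Xᵢ,Xⱼ); the off-diagonal part of the true-score variance is the same as above.
True-score variance = [18.3²·0.62 + 23.3²·0.69 + 9.9²·0.91] + 465.888 = 671.415 + 465.888 = 1137.3.
Reliability = 1137.3 / 1441.68 = 0.789.

0.789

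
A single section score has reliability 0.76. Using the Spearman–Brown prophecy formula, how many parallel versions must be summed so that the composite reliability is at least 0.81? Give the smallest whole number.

k ≥ ρ*(1−ρ₁)/(ρ₁(1−ρ*)) = 0.81·0.24 / (0.76·0.19) = 1.346.
Smallest integer k = 2.

2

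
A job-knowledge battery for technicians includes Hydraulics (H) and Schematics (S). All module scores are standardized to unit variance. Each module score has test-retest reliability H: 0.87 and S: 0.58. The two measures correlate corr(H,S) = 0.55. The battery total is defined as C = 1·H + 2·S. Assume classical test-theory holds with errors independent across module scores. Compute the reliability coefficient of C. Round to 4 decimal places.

0.7486

Var(C) = 1 + 2² + 2·[2·0.55] = 5 + 2.2 = 7.2.
Under uncorrelated errors the observed covariances equal the true-score covariances, so only the own-variance terms attenuate.
True-score variance = [0.87 + 2²·0.58] + 2.2 = 3.19 + 2.2 = 5.39.
Reliability = 5.39 / 7.2 = 0.7486.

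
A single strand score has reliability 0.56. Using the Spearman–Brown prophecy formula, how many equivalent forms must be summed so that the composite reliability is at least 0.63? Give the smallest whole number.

k ≥ ρ*(1−ρ₁)/(ρ₁(1−ρ*)) = 0.63·0.44 / (0.56·0.37) = 1.338.
Smallest integer k = 2.

2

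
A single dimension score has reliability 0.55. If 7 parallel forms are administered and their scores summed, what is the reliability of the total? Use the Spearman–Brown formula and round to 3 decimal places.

ρ_k = kρ / (1 + (k−1)ρ) = 7·0.55 / (1 + 6·0.55) = 3.850 / 4.300 = 0.895.

0.895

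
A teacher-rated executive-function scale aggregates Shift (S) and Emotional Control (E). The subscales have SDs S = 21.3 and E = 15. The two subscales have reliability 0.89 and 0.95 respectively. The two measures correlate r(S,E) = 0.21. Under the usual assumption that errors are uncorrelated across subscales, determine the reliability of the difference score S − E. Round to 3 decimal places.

0.888

Var(S−E) = 21.3² + 15² − 2·21.3·15·0.21 = 678.69 − 134.19 = 544.5.
Because errors are independent across components, Cov(Tᵢ,Tⱼ) = Cov(Xᵢ,Xⱼ); the off-diagonal part of the true-score variance is the same as above.
True-score variance = [21.3²·0.89 + 15²·0.95] − 134.19 = 617.534 − 134.19 = 483.344.
Reliability = 483.344 / 544.5 = 0.888.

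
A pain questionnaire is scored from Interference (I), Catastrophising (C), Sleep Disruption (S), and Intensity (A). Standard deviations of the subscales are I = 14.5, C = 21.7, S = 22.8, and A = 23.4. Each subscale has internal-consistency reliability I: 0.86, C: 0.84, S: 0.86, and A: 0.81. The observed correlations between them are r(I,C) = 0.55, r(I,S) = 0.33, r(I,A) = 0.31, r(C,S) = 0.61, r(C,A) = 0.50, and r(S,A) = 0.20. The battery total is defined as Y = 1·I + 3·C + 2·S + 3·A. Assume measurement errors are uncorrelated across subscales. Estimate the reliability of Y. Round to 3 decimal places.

Var(Y) = 14.5² + 3²·21.7² + 2²·22.8² + 3²·23.4² + 2·[3·14.5·21.7·0.55 + 2·14.5·22.8·0.33 + 3·14.5·23.4·0.31 + 6·21.7·22.8·0.61 + 9·21.7·23.4·0.50 + 6·22.8·23.4·0.20] = 11455.7 + 11577.9 = 23033.6.
With uncorrelated errors the cross-covariances are all true-score covariance, so they carry over unchanged; only the diagonal terms shrink to ρᵢσᵢ².
True-score variance = [14.5²·0.86 + 3²·21.7²·0.84 + 2²·22.8²·0.86 + 3²·23.4²·0.81] + 11577.9 = 9520.71 + 11577.9 = 21098.7.
Reliability = 21098.7 / 23033.6 = 0.916.

0.916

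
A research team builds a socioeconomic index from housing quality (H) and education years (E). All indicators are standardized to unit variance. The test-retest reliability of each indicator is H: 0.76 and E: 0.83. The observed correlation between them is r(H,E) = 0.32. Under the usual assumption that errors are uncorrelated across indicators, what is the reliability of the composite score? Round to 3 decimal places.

0.845

Var(H+E) = 2 + 2·[0.32] = 2 + 0.64 = 2.64.
With uncorrelated errors the cross-covariances are all true-score covariance, so they carry over unchanged; only the diagonal terms shrink to ρᵢσᵢ².
True-score variance = [0.76 + 0.83] + 0.64 = 1.59 + 0.64 = 2.23.
Reliability = 2.23 / 2.64 = 0.845.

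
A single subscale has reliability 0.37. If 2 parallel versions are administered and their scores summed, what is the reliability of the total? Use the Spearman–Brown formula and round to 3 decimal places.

0.540

ρ_k = kρ / (1 + (k−1)ρ) = 2·0.37 / (1 + 1·0.37) = 0.740 / 1.370 = 0.540.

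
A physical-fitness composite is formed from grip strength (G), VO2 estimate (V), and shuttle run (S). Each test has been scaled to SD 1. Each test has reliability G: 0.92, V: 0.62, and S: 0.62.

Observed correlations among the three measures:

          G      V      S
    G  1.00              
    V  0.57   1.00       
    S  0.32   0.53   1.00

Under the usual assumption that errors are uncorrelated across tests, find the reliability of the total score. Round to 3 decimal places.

0.856

Var(G+V+S) = 3 + 2·[0.57 + 0.32 + 0.53] = 3 + 2.84 = 5.84.
With uncorrelated errors the cross-covariances are all true-score covariance, so they carry over unchanged; only the diagonal terms shrink to ρᵢσᵢ².
True-score variance = [0.92 + 0.62 + 0.62] + 2.84 = 2.16 + 2.84 = 5.
Reliability = 5 / 5.84 = 0.856.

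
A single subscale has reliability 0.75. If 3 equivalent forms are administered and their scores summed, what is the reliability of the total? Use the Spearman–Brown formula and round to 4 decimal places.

ρ_k = kρ / (1 + (k−1)ρ) = 3·0.75 / (1 + 2·0.75) = 2.250 / 2.500 = 0.9000.

0.9000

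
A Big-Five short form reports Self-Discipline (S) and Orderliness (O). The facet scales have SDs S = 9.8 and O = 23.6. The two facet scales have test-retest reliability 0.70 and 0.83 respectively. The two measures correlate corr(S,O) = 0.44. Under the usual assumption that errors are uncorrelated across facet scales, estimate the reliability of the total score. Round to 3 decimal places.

Var(S+O) = 9.8² + 23.6² + 2·[9.8·23.6·0.44] = 653 + 203.526 = 856.526.
Because errors are independent across components, Cov(Tᵢ,Tⱼ) = Cov(Xᵢ,Xⱼ); the off-diagonal part of the true-score variance is the same as above.
True-score variance = [9.8²·0.70 + 23.6²·0.83] + 203.526 = 529.505 + 203.526 = 733.031.
Reliability = 733.031 / 856.526 = 0.856.

0.856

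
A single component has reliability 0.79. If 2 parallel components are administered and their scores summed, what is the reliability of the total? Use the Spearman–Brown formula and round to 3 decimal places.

ρ_k = kρ / (1 + (k−1)ρ) = 2·0.79 / (1 + 1·0.79) = 1.580 / 1.790 = 0.883.

0.883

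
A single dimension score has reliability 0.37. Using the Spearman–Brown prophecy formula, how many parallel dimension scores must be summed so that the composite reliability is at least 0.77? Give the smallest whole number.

k ≥ ρ*(1−ρ₁)/(ρ₁(1−ρ*)) = 0.77·0.63 / (0.37·0.23) = 5.700.
Smallest integer k = 6.

6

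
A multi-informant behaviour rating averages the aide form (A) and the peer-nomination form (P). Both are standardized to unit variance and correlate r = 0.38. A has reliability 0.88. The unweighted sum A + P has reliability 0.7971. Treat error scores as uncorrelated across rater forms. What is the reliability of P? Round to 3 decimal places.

0.560

Var(A+P) = 2 + 2·0.38 = 2.760.
True-score variance = ρ_A + ρ_P + 2·0.38, so 0.7971 = (0.88 + ρ_P + 0.76) / 2.760.
ρ_P = 0.7971·2.760 − 0.88 − 0.76 = 0.560.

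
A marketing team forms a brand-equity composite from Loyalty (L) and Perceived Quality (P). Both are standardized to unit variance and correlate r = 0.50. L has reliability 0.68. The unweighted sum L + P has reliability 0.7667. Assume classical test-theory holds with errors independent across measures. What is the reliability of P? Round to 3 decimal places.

Var(L+P) = 2 + 2·0.50 = 3.000.
True-score variance = ρ_L + ρ_P + 2·0.50, so 0.7667 = (0.68 + ρ_P + 1.00) / 3.000.
ρ_P = 0.7667·3.000 − 0.68 − 1.00 = 0.620.

0.620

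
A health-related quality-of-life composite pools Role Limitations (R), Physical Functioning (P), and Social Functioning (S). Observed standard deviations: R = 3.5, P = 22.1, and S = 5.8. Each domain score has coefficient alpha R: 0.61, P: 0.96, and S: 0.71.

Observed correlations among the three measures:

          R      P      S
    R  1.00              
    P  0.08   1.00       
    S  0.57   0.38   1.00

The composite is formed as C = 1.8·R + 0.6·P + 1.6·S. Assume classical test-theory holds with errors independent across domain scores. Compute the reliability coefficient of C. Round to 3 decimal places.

0.900

Var(C) = 1.8²·3.5² + 0.6²·22.1² + 1.6²·5.8² + 2·[1.08·3.5·22.1·0.08 + 2.88·3.5·5.8·0.57 + 0.96·22.1·5.8·0.38] = 301.636 + 173.535 = 475.171.
Because errors are independent across components, Cov(Tᵢ,Tⱼ) = Cov(Xᵢ,Xⱼ); the off-diagonal part of the true-score variance is the same as above.
True-score variance = [1.8²·3.5²·0.61 + 0.6²·22.1²·0.96 + 1.6²·5.8²·0.71] + 173.535 = 254.149 + 173.535 = 427.685.
Reliability = 427.685 / 475.171 = 0.900.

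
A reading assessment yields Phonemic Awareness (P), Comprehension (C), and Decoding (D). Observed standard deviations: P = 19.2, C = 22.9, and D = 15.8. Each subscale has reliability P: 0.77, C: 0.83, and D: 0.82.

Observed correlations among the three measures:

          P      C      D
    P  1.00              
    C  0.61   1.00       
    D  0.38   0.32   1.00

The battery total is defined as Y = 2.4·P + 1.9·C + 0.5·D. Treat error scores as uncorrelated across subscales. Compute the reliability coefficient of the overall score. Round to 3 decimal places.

Var(Y) = 2.4²·19.2² + 1.9²·22.9² + 0.5²·15.8² + 2·[4.56·19.2·22.9·0.61 + 1.2·19.2·15.8·0.38 + 0.95·22.9·15.8·0.32] = 4078.9 + 2942.68 = 7021.58.
Because errors are independent across components, Cov(Tᵢ,Tⱼ) = Cov(Xᵢ,Xⱼ); the off-diagonal part of the true-score variance is the same as above.
True-score variance = [2.4²·19.2²·0.77 + 1.9²·22.9²·0.83 + 0.5²·15.8²·0.82] + 2942.68 = 3257.46 + 2942.68 = 6200.14.
Reliability = 6200.14 / 7021.58 = 0.883.

0.883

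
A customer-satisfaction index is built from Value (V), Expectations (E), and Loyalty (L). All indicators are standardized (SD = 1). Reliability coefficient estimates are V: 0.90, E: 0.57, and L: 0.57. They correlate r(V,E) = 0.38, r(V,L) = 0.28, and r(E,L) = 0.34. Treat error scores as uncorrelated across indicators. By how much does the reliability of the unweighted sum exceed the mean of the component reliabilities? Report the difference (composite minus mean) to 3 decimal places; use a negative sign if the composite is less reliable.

Var(sum) = 3 + 2 = 5; true-score variance = 2.04 + 2 = 4.04; composite reliability = 0.8080.
Mean component reliability = 0.6800.
Difference = 0.8080 − 0.6800 = 0.128.

0.128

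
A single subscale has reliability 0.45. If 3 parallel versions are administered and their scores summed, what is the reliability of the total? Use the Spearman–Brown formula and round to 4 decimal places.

0.7105

ρ_k = kρ / (1 + (k−1)ρ) = 3·0.45 / (1 + 2·0.45) = 1.350 / 1.900 = 0.7105.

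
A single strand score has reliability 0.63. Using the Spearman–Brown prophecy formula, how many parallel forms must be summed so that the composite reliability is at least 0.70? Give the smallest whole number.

k ≥ ρ*(1−ρ₁)/(ρ₁(1−ρ*)) = 0.70·0.37 / (0.63·0.30) = 1.370.
Smallest integer k = 2.

2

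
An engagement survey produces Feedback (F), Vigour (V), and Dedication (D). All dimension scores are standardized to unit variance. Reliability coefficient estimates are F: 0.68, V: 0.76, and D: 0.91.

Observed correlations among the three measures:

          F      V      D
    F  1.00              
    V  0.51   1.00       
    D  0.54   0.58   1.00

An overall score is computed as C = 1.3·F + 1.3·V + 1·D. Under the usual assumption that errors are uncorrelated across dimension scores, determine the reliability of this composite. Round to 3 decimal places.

0.885

Var(C) = 1.3² + 1.3² + 1 + 2·[1.69·0.51 + 1.3·0.54 + 1.3·0.58] = 4.38 + 4.6358 = 9.0158.
Under uncorrelated errors the observed covariances equal the true-score covariances, so only the own-variance terms attenuate.
True-score variance = [1.3²·0.68 + 1.3²·0.76 + 0.91] + 4.6358 = 3.3436 + 4.6358 = 7.9794.
Reliability = 7.9794 / 9.0158 = 0.885.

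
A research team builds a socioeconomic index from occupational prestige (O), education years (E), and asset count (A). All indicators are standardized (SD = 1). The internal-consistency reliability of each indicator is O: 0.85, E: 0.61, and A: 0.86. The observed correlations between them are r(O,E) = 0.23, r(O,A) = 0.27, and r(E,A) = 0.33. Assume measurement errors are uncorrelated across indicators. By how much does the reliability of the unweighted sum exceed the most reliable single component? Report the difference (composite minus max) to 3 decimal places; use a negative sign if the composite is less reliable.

Var(sum) = 3 + 1.66 = 4.66; true-score variance = 2.32 + 1.66 = 3.98; composite reliability = 0.8541.
Max component reliability = 0.8600.
Difference = 0.8541 − 0.8600 = -0.006.

-0.006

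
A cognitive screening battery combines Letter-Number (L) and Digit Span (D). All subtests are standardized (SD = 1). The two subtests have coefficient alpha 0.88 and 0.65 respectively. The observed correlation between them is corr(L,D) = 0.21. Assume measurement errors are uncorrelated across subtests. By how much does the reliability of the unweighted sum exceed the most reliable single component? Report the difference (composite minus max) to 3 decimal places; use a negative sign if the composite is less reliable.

Var(sum) = 2 + 0.42 = 2.42; true-score variance = 1.53 + 0.42 = 1.95; composite reliability = 0.8058.
Max component reliability = 0.8800.
Difference = 0.8058 − 0.8800 = -0.074.

-0.074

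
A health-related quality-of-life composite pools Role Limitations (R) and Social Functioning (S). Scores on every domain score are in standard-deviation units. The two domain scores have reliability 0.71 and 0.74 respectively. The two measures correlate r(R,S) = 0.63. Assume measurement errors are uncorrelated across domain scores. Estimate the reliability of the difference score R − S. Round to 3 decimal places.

0.257

Var(R−S) = 1 + 1 − 2·0.63 = 2 − 1.26 = 0.74.
Because errors are independent across components, Cov(Tᵢ,Tⱼ) = Cov(Xᵢ,Xⱼ); the off-diagonal part of the true-score variance is the same as above.
True-score variance = [0.71 + 0.74] − 1.26 = 1.45 − 1.26 = 0.19.
Reliability = 0.19 / 0.74 = 0.257.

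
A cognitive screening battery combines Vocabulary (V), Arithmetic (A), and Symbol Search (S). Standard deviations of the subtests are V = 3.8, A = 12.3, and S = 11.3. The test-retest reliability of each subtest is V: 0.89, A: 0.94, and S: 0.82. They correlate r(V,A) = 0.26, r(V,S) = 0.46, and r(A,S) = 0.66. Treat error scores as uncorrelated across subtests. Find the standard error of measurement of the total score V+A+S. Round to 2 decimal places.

5.80

Var(total) = 293.42 + 247.276 = 540.696.
True-score variance = 259.77 + 247.276 = 507.046, so reliability = 0.9378.
Error variance = 540.696 − 507.046 = 33.65; SEM = √33.65 = 5.80.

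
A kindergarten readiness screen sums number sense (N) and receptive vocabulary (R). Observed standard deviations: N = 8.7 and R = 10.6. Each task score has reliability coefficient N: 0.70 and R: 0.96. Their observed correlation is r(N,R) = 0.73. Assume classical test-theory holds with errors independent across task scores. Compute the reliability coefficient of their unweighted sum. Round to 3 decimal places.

0.916

Var(N+R) = 8.7² + 10.6² + 2·[8.7·10.6·0.73] = 188.05 + 134.641 = 322.691.
Under uncorrelated errors the observed covariances equal the true-score covariances, so only the own-variance terms attenuate.
True-score variance = [8.7²·0.70 + 10.6²·0.96] + 134.641 = 160.849 + 134.641 = 295.49.
Reliability = 295.49 / 322.691 = 0.916.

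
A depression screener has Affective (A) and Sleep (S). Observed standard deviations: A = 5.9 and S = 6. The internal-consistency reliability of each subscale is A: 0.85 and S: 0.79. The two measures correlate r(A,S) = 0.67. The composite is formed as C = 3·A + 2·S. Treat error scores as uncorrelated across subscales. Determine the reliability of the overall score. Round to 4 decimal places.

0.8959

Var(C) = 3²·5.9² + 2²·6² + 2·[6·5.9·6·0.67] = 457.29 + 284.616 = 741.906.
With uncorrelated errors the cross-covariances are all true-score covariance, so they carry over unchanged; only the diagonal terms shrink to ρᵢσᵢ².
True-score variance = [3²·5.9²·0.85 + 2²·6²·0.79] + 284.616 = 380.057 + 284.616 = 664.673.
Reliability = 664.673 / 741.906 = 0.8959.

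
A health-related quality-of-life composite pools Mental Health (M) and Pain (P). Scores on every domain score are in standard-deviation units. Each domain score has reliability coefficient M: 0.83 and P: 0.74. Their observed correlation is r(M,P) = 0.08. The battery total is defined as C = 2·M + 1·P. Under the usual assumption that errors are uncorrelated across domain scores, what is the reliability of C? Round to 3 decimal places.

0.823

Var(C) = 2² + 1 + 2·[2·0.08] = 5 + 0.32 = 5.32.
Because errors are independent across components, Cov(Tᵢ,Tⱼ) = Cov(Xᵢ,Xⱼ); the off-diagonal part of the true-score variance is the same as above.
True-score variance = [2²·0.83 + 0.74] + 0.32 = 4.06 + 0.32 = 4.38.
Reliability = 4.38 / 5.32 = 0.823.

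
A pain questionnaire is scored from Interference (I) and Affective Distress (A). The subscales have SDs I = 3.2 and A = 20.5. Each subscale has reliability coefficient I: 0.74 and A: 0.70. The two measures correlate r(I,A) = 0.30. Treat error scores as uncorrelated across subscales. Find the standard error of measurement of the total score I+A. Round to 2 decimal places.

11.35

Var(total) = 430.49 + 39.36 = 469.85.
True-score variance = 301.753 + 39.36 = 341.113, so reliability = 0.7260.
Error variance = 469.85 − 341.113 = 128.737; SEM = √128.737 = 11.35.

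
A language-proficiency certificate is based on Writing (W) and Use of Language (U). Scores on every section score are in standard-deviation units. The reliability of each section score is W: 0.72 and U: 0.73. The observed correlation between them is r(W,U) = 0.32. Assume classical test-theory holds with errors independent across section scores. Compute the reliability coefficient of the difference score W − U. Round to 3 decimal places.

Var(W−U) = 1 + 1 − 2·0.32 = 2 − 0.64 = 1.36.
Because errors are independent across components, Cov(Tᵢ,Tⱼ) = Cov(Xᵢ,Xⱼ); the off-diagonal part of the true-score variance is the same as above.
True-score variance = [0.72 + 0.73] − 0.64 = 1.45 − 0.64 = 0.81.
Reliability = 0.81 / 1.36 = 0.596.

0.596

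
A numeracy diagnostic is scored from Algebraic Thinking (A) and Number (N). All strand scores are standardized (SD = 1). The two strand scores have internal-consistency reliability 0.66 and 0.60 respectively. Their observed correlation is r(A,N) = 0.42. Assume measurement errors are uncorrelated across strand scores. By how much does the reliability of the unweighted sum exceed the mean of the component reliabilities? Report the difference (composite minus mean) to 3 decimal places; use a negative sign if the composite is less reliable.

0.109

Var(sum) = 2 + 0.84 = 2.84; true-score variance = 1.26 + 0.84 = 2.1; composite reliability = 0.7394.
Mean component reliability = 0.6300.
Difference = 0.7394 − 0.6300 = 0.109.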